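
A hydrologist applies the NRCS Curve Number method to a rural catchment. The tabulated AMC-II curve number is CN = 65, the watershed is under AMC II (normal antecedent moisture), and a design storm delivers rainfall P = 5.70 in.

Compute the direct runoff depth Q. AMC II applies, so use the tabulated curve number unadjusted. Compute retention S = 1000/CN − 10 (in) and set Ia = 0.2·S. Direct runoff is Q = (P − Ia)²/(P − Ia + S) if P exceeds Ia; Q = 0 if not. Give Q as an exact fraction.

CN(II) = 65; AMC II needs no correction.
S = 1000/65 − 10 = 70/13 in ≈ 5.385 in
Ia = 0.2·(70/13) = 14/13 in ≈ 1.077 in
Since P=5.700 > Ia=1.077: effective rainfall P−Ia = 601/130 in
Q = (601/130)²/((601/130) + 70/13) = (361201/16900)/(1301/130) = 361201/169130 in ≈ 2.136 in

Q = 361201/169130 in ≈ 2.136 in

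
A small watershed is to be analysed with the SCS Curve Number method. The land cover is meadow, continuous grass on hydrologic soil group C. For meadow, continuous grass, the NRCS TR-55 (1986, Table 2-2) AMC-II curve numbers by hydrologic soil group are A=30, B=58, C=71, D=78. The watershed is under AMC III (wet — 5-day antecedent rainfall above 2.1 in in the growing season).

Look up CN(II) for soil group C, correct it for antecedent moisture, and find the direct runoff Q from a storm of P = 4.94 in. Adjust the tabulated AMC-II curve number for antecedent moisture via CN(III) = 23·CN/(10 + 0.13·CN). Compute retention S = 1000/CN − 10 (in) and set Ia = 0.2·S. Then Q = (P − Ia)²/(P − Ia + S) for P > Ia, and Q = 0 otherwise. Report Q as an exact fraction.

NRCS table: meadow, continuous grass, soil group C → CN(II) = 71
CN(III) from CN(II)=71: (23·71)/(10 + 0.13·71) = 163300/1923 ≈ 84.919
Retention S: 1000/CN − 10 with CN=84.919 → S = 2900/1633 ≈ 1.776 in
Initial abstraction Ia = S/5 = (2900/1633)/5 = 580/1633 ≈ 0.355 in
P − Ia = 4.940 − 0.355 = 374351/81650 ≈ 4.585 in (> 0, runoff occurs)
Q = (374351/81650)²/((374351/81650) + 2900/1633) = (140138671201/6666722500)/(519351/81650) = 140138671201/42405009150 in ≈ 3.305 in

Q = 140138671201/42405009150 in ≈ 3.305 in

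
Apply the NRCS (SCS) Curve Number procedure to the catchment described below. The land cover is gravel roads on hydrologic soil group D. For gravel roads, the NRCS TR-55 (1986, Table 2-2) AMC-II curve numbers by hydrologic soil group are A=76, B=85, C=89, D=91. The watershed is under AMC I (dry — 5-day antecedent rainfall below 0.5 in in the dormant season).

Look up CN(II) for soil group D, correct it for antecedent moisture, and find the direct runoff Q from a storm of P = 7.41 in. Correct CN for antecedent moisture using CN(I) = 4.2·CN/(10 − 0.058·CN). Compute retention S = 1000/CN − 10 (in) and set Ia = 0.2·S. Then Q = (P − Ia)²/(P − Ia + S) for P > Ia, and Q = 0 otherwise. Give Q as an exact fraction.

NRCS table: gravel roads, soil group D → CN(II) = 91
Adjust CN=91 to AMC I: 4.2·91/(10 − 0.058·91) → (1911/5) ÷ (2361/500) = 63700/787 ≈ 80.940
Retention S: 1000/CN − 10 with CN=80.940 → S = 1500/637 ≈ 2.355 in
Ia = 0.2·(1500/637) = 300/637 in ≈ 0.471 in
Excess rainfall: 7.410 − 0.471 = 6.939 in; P > Ia so Q > 0
Q: (442017/63700)² ÷ (592017/63700) = 65126342763/12570494300 in (≈ 5.181 in)

Q = 65126342763/12570494300 in ≈ 5.181 in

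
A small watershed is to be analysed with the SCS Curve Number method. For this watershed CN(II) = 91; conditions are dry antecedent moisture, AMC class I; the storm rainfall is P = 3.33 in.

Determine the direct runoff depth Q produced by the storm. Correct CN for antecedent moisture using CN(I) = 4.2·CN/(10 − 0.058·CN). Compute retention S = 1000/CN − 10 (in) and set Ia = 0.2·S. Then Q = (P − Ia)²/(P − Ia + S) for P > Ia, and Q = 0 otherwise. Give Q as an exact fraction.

Adjust CN=91 to AMC I: 4.2·91/(10 − 0.058·91) → (1911/5) ÷ (2361/500) = 63700/787 ≈ 80.940
Retention S: 1000/CN − 10 with CN=80.940 → S = 1500/637 ≈ 2.355 in
Initial abstraction Ia = S/5 = (1500/637)/5 = 300/637 ≈ 0.471 in
Since P=3.330 > Ia=0.471: effective rainfall P−Ia = 182121/63700 in
Q: (182121/63700)² ÷ (332121/63700) = 11056019547/7052035900 in (≈ 1.568 in)

Q = 11056019547/7052035900 in ≈ 1.568 in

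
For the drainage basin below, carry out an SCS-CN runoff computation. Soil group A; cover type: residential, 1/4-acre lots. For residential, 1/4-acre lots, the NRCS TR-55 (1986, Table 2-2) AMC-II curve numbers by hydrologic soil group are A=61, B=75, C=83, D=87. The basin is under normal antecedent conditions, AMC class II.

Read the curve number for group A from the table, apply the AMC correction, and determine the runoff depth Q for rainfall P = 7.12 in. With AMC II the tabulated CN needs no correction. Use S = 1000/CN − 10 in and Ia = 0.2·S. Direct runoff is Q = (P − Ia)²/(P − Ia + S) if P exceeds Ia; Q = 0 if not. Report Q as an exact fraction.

NRCS table: residential, 1/4-acre lots, soil group A → CN(II) = 61
CN(II) = 61; AMC II needs no correction.
Max retention: S = 1000/61 − 10 = 390/61 in (≈ 6.393 in)
Ia = 0.2·(390/61) = 78/61 in ≈ 1.279 in
Since P=7.120 > Ia=1.279: effective rainfall P−Ia = 8908/1525 in
Runoff Q = (P−Ia)²/(P−Ia+S) = (5.841)²/(5.841+6.393) = 39676232/14226725 ≈ 2.789 in

Q = 39676232/14226725 in ≈ 2.789 in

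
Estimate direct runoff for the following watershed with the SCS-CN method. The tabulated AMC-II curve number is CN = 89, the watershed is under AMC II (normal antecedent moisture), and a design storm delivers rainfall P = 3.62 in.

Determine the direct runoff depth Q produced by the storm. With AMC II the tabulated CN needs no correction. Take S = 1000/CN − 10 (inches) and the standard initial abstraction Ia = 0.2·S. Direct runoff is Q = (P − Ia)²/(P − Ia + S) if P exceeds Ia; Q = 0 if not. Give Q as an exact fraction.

Q = 225270081/91265050 in ≈ 2.468 in

Average conditions: CN = 89 (no AMC adjustment).
Retention S: 1000/CN − 10 with CN=89.000 → S = 110/89 ≈ 1.236 in
Initial abstraction Ia = S/5 = (110/89)/5 = 22/89 ≈ 0.247 in
Excess rainfall: 3.620 − 0.247 = 3.373 in; P > Ia so Q > 0
Q = (15009/4450)²/((15009/4450) + 110/89) = (225270081/19802500)/(20509/4450) = 225270081/91265050 in ≈ 2.468 in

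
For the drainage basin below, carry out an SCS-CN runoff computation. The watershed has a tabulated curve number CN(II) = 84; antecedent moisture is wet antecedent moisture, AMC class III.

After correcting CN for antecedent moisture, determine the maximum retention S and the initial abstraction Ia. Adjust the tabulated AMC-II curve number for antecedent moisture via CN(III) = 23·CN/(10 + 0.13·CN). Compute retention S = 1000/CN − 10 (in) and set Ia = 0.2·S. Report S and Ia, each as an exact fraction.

S = 400/483 in ≈ 0.828 in; Ia = 80/483 in ≈ 0.166 in

Adjust CN=84 to AMC III: 23·84/(10 + 0.13·84) → 1932 ÷ (523/25) = 48300/523 ≈ 92.352
Retention S: 1000/CN − 10 with CN=92.352 → S = 400/483 ≈ 0.828 in
Initial abstraction Ia = S/5 = (400/483)/5 = 80/483 ≈ 0.166 in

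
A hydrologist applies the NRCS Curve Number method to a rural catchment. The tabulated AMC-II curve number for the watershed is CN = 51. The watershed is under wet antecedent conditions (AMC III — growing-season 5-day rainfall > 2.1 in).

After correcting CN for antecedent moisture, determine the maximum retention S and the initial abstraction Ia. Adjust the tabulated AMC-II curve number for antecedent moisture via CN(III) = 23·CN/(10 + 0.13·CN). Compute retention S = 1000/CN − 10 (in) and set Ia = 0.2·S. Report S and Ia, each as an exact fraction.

Wet (AMC III): CN(III) = 23·51/(10 + 0.13·51) = 1173/(1663/100) = 117300/1663 ≈ 70.535
Retention S: 1000/CN − 10 with CN=70.535 → S = 4900/1173 ≈ 4.177 in
Initial abstraction Ia = S/5 = (4900/1173)/5 = 980/1173 ≈ 0.835 in

S = 4900/1173 in ≈ 4.177 in; Ia = 980/1173 in ≈ 0.835 in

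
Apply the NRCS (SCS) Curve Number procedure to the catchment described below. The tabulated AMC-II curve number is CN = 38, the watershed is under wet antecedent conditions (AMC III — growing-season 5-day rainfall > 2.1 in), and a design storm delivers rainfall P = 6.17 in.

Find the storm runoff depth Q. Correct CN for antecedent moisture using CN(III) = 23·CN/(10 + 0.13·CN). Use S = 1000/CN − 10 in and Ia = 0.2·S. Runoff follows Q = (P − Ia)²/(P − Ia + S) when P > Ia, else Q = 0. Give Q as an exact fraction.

Q = 43109801641/22620387300 in ≈ 1.906 in

CN(III) from CN(II)=38: (23·38)/(10 + 0.13·38) = 43700/747 ≈ 58.501
Max retention: S = 1000/(43700/747) − 10 = 3100/437 in (≈ 7.094 in)
Ia = 0.2S: 0.2·7.094 = 1.419 in (exactly 620/437)
Since P=6.170 > Ia=1.419: effective rainfall P−Ia = 207629/43700 in
Runoff Q = (P−Ia)²/(P−Ia+S) = (4.751)²/(4.751+7.094) = 43109801641/22620387300 ≈ 1.906 in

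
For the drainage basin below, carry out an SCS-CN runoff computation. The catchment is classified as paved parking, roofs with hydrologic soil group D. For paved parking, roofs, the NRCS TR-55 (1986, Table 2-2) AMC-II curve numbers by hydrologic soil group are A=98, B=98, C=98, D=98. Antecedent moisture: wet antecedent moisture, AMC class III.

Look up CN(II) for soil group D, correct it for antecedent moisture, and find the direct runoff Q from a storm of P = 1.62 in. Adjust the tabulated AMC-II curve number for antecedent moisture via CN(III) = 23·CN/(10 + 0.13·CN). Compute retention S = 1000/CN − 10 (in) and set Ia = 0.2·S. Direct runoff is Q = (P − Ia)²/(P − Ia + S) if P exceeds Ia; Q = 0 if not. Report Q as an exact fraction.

NRCS table: paved parking, roofs, soil group D → CN(II) = 98
Wet (AMC III): CN(III) = 23·98/(10 + 0.13·98) = 2254/(1137/50) = 112700/1137 ≈ 99.120
S = 1000/(112700/1137) − 10 = 100/1127 in ≈ 0.089 in
Initial abstraction Ia = S/5 = (100/1127)/5 = 20/1127 ≈ 0.018 in
Excess rainfall: 1.620 − 0.018 = 1.602 in; P > Ia so Q > 0
Q: (90287/56350)² ÷ (95287/56350) = 8151742369/5369422450 in (≈ 1.518 in)

Q = 8151742369/5369422450 in ≈ 1.518 in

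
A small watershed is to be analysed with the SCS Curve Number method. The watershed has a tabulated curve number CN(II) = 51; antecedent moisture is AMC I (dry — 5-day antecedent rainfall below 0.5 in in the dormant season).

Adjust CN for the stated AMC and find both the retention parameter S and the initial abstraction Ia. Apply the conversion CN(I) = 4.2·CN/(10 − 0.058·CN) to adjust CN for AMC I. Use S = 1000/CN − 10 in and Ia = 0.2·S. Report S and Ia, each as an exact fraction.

S = 3500/153 in ≈ 22.876 in; Ia = 700/153 in ≈ 4.575 in

Adjust CN=51 to AMC I: 4.2·51/(10 − 0.058·51) → (1071/5) ÷ (3521/500) = 15300/503 ≈ 30.417
S = 1000/(15300/503) − 10 = 3500/153 in ≈ 22.876 in
Initial abstraction Ia = S/5 = (3500/153)/5 = 700/153 ≈ 4.575 in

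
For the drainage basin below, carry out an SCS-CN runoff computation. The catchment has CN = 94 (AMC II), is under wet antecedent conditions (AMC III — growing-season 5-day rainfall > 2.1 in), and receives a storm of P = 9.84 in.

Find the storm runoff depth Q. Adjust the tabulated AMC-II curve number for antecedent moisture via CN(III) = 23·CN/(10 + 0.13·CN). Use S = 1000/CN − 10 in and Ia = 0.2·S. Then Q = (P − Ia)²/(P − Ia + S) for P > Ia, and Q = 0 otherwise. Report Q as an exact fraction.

Q = 3884506082/408266675 in ≈ 9.515 in

Wet (AMC III): CN(III) = 23·94/(10 + 0.13·94) = 2162/(1111/50) = 108100/1111 ≈ 97.300
Retention S: 1000/CN − 10 with CN=97.300 → S = 300/1081 ≈ 0.278 in
Ia = 0.2S: 0.2·0.278 = 0.056 in (exactly 60/1081)
Excess rainfall: 9.840 − 0.056 = 9.784 in; P > Ia so Q > 0
Runoff Q = (P−Ia)²/(P−Ia+S) = (9.784)²/(9.784+0.278) = 3884506082/408266675 ≈ 9.515 in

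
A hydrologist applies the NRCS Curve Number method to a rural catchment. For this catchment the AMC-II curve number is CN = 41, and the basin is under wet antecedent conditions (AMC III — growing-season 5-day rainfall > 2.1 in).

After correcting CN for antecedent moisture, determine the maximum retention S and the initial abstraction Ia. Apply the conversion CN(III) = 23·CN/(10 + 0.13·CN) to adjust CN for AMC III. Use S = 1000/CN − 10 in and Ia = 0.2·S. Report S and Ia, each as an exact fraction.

Adjust CN=41 to AMC III: 23·41/(10 + 0.13·41) → 943 ÷ (1533/100) = 94300/1533 ≈ 61.513
Retention S: 1000/CN − 10 with CN=61.513 → S = 5900/943 ≈ 6.257 in
Ia = 0.2·(5900/943) = 1180/943 in ≈ 1.251 in

S = 5900/943 in ≈ 6.257 in; Ia = 1180/943 in ≈ 1.251 in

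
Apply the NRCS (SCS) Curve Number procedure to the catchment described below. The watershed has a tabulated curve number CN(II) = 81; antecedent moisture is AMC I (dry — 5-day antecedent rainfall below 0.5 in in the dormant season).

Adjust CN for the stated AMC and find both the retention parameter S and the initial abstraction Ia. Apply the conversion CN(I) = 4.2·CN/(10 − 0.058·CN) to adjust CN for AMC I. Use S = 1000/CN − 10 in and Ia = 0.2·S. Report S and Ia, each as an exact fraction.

S = 9500/1701 in ≈ 5.585 in; Ia = 1900/1701 in ≈ 1.117 in

Adjust CN=81 to AMC I: 4.2·81/(10 − 0.058·81) → (1701/5) ÷ (2651/500) = 170100/2651 ≈ 64.164
Retention S: 1000/CN − 10 with CN=64.164 → S = 9500/1701 ≈ 5.585 in
Ia = 0.2S: 0.2·5.585 = 1.117 in (exactly 1900/1701)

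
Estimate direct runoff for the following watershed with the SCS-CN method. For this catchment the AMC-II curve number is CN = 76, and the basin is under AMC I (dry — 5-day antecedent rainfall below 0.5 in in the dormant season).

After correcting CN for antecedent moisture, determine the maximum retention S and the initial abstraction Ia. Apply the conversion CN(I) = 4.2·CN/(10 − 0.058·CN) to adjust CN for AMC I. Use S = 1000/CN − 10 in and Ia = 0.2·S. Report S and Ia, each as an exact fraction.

Dry (AMC I): CN(I) = 4.2·76/(10 − 0.058·76) = (1596/5)/(699/125) = 13300/233 ≈ 57.082
Retention S: 1000/CN − 10 with CN=57.082 → S = 1000/133 ≈ 7.519 in
Ia = 0.2S: 0.2·7.519 = 1.504 in (exactly 200/133)

S = 1000/133 in ≈ 7.519 in; Ia = 200/133 in ≈ 1.504 in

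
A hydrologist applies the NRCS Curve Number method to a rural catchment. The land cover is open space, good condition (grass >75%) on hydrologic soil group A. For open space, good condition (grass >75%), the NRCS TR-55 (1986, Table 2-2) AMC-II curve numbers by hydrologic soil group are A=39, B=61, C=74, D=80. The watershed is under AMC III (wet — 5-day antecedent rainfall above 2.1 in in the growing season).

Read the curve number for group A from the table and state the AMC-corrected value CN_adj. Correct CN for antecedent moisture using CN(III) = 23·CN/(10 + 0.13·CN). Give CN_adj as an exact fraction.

CN_adj = 89700/1507 ≈ 59.522

NRCS table: open space, good condition (grass >75%), soil group A → CN(II) = 39
Wet (AMC III): CN(III) = 23·39/(10 + 0.13·39) = 897/(1507/100) = 89700/1507 ≈ 59.522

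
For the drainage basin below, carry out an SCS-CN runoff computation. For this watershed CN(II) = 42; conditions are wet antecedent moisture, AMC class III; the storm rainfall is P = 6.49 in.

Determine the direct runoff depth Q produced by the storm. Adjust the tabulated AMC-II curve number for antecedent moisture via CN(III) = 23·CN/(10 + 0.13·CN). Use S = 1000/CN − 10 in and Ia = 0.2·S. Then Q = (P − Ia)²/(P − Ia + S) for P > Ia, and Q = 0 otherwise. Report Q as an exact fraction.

Q = 65263388089/26346056100 in ≈ 2.477 in

CN(III) from CN(II)=42: (23·42)/(10 + 0.13·42) = 48300/773 ≈ 62.484
S = 1000/(48300/773) − 10 = 2900/483 in ≈ 6.004 in
Ia = 0.2S: 0.2·6.004 = 1.201 in (exactly 580/483)
Since P=6.490 > Ia=1.201: effective rainfall P−Ia = 255467/48300 in
Q: (255467/48300)² ÷ (545467/48300) = 65263388089/26346056100 in (≈ 2.477 in)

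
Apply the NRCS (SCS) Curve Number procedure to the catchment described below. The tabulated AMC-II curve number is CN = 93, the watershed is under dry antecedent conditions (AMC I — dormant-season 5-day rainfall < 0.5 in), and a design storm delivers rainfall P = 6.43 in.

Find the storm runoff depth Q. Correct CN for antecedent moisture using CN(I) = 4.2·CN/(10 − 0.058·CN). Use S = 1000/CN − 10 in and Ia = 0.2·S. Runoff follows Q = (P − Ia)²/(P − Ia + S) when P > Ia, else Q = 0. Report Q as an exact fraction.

CN(I) from CN(II)=93: (4.2·93)/(10 − 0.058·93) = 27900/329 ≈ 84.802
Max retention: S = 1000/(27900/329) − 10 = 500/279 in (≈ 1.792 in)
Initial abstraction Ia = S/5 = (500/279)/5 = 100/279 ≈ 0.358 in
Excess rainfall: 6.430 − 0.358 = 6.072 in; P > Ia so Q > 0
Q: (169397/27900)² ÷ (219397/27900) = 28695343609/6121176300 in (≈ 4.688 in)

Q = 28695343609/6121176300 in ≈ 4.688 in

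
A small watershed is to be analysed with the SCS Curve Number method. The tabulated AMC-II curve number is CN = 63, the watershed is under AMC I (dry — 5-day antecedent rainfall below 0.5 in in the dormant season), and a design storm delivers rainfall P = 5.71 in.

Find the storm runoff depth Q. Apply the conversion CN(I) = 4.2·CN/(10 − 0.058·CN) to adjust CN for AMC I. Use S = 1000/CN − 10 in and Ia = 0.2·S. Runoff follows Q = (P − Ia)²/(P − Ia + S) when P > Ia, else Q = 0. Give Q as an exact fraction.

Q = 148558597489/295747785900 in ≈ 0.502 in

Adjust CN=63 to AMC I: 4.2·63/(10 − 0.058·63) → (1323/5) ÷ (3173/500) = 132300/3173 ≈ 41.696
S = 1000/(132300/3173) − 10 = 18500/1323 in ≈ 13.983 in
Initial abstraction Ia = S/5 = (18500/1323)/5 = 3700/1323 ≈ 2.797 in
Since P=5.710 > Ia=2.797: effective rainfall P−Ia = 385433/132300 in
Runoff Q = (P−Ia)²/(P−Ia+S) = (2.913)²/(2.913+13.983) = 148558597489/295747785900 ≈ 0.502 in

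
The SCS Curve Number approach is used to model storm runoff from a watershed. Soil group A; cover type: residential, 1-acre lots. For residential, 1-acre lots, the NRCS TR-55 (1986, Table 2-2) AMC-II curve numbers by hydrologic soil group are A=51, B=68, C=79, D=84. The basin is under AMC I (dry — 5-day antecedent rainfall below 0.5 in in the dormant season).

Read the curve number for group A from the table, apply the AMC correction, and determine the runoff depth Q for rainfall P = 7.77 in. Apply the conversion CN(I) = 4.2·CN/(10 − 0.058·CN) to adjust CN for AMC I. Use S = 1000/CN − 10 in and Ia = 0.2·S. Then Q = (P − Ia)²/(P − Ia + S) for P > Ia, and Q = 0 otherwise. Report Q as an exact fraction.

Q = 341336023/871839900 in ≈ 0.392 in

NRCS table: residential, 1-acre lots, soil group A → CN(II) = 51
CN(I) from CN(II)=51: (4.2·51)/(10 − 0.058·51) = 15300/503 ≈ 30.417
S = 1000/(15300/503) − 10 = 3500/153 in ≈ 22.876 in
Initial abstraction Ia = S/5 = (3500/153)/5 = 700/153 ≈ 4.575 in
Since P=7.770 > Ia=4.575: effective rainfall P−Ia = 48881/15300 in
Runoff Q = (P−Ia)²/(P−Ia+S) = (3.195)²/(3.195+22.876) = 341336023/871839900 ≈ 0.392 in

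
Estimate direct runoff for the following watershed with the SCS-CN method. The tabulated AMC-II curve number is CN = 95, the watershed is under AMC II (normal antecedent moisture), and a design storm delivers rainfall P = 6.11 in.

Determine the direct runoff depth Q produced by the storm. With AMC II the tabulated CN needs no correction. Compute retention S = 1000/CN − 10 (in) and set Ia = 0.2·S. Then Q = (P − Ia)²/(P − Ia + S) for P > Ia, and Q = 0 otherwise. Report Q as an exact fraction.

CN(II) = 95; AMC II needs no correction.
S = 1000/95 − 10 = 10/19 in ≈ 0.526 in
Initial abstraction Ia = S/5 = (10/19)/5 = 2/19 ≈ 0.105 in
P − Ia = 6.110 − 0.105 = 11409/1900 ≈ 6.005 in (> 0, runoff occurs)
Q: (11409/1900)² ÷ (12409/1900) = 130165281/23577100 in (≈ 5.521 in)

Q = 130165281/23577100 in ≈ 5.521 in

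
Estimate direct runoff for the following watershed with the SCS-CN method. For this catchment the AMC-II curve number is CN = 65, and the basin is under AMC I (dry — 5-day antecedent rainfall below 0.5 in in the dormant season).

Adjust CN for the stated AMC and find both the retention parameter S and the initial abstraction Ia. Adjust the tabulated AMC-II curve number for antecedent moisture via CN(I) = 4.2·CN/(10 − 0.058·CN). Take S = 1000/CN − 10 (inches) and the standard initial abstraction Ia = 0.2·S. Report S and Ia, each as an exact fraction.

S = 500/39 in ≈ 12.821 in; Ia = 100/39 in ≈ 2.564 in

Dry (AMC I): CN(I) = 4.2·65/(10 − 0.058·65) = 273/(623/100) = 3900/89 ≈ 43.820
Max retention: S = 1000/(3900/89) − 10 = 500/39 in (≈ 12.821 in)
Initial abstraction Ia = S/5 = (500/39)/5 = 100/39 ≈ 2.564 in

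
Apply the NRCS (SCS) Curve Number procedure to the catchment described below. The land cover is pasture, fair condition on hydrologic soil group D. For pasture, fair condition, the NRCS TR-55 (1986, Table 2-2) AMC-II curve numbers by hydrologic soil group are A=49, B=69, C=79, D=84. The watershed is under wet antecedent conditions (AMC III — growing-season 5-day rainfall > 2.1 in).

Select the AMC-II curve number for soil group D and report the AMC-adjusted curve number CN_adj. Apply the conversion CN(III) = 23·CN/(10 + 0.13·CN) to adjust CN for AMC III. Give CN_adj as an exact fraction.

NRCS table: pasture, fair condition, soil group D → CN(II) = 84
Adjust CN=84 to AMC III: 23·84/(10 + 0.13·84) → 1932 ÷ (523/25) = 48300/523 ≈ 92.352

CN_adj = 48300/523 ≈ 92.352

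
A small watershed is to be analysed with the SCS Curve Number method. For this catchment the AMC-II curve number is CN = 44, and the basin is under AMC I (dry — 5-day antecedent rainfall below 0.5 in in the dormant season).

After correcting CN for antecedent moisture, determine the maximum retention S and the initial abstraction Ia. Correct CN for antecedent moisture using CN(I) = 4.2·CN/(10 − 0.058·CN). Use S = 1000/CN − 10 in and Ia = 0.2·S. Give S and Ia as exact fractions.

S = 1000/33 in ≈ 30.303 in; Ia = 200/33 in ≈ 6.061 in

CN(I) from CN(II)=44: (4.2·44)/(10 − 0.058·44) = 3300/133 ≈ 24.812
Retention S: 1000/CN − 10 with CN=24.812 → S = 1000/33 ≈ 30.303 in
Ia = 0.2S: 0.2·30.303 = 6.061 in (exactly 200/33)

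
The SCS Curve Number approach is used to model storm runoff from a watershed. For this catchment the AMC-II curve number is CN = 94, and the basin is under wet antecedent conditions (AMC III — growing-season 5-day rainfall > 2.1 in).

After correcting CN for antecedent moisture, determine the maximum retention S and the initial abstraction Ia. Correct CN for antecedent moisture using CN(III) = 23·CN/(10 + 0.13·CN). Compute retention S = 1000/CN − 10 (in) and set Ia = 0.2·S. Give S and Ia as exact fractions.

S = 300/1081 in ≈ 0.278 in; Ia = 60/1081 in ≈ 0.056 in

Adjust CN=94 to AMC III: 23·94/(10 + 0.13·94) → 2162 ÷ (1111/50) = 108100/1111 ≈ 97.300
Retention S: 1000/CN − 10 with CN=97.300 → S = 300/1081 ≈ 0.278 in
Ia = 0.2·(300/1081) = 60/1081 in ≈ 0.056 in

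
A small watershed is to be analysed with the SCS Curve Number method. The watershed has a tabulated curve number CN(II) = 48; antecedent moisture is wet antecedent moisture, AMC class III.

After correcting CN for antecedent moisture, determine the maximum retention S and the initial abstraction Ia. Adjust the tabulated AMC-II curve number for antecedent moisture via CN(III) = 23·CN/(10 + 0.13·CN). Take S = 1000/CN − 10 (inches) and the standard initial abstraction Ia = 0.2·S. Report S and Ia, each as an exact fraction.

S = 325/69 in ≈ 4.710 in; Ia = 65/69 in ≈ 0.942 in

Wet (AMC III): CN(III) = 23·48/(10 + 0.13·48) = 1104/(406/25) = 13800/203 ≈ 67.980
Max retention: S = 1000/(13800/203) − 10 = 325/69 in (≈ 4.710 in)
Ia = 0.2S: 0.2·4.710 = 0.942 in (exactly 65/69)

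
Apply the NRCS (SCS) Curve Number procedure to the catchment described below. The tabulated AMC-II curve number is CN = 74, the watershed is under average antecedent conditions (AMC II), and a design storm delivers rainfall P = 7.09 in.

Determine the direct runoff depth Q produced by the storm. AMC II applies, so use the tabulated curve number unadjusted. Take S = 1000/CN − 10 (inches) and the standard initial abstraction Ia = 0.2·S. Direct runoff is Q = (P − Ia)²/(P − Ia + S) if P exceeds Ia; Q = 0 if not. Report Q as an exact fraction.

Q = 558518689/135542100 in ≈ 4.121 in

Average conditions: CN = 74 (no AMC adjustment).
S = 1000/74 − 10 = 130/37 in ≈ 3.514 in
Initial abstraction Ia = S/5 = (130/37)/5 = 26/37 ≈ 0.703 in
P − Ia = 7.090 − 0.703 = 23633/3700 ≈ 6.387 in (> 0, runoff occurs)
Q: (23633/3700)² ÷ (36633/3700) = 558518689/135542100 in (≈ 4.121 in)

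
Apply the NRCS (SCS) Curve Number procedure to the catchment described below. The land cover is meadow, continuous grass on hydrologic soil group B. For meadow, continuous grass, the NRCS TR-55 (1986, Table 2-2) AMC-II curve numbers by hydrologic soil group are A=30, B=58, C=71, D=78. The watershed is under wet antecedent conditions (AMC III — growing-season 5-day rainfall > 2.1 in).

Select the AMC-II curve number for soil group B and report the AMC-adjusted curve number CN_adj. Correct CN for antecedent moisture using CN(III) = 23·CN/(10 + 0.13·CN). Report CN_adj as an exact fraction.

CN_adj = 66700/877 ≈ 76.055

NRCS table: meadow, continuous grass, soil group B → CN(II) = 58
Adjust CN=58 to AMC III: 23·58/(10 + 0.13·58) → 1334 ÷ (877/50) = 66700/877 ≈ 76.055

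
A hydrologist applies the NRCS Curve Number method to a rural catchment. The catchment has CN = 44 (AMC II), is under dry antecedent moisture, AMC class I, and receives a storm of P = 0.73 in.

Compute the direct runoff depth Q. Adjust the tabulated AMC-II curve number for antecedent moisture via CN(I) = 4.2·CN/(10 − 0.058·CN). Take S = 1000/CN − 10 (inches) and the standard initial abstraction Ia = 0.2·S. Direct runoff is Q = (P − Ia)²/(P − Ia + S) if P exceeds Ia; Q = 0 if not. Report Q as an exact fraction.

Q = 0 in ≈ 0.000 in

Adjust CN=44 to AMC I: 4.2·44/(10 − 0.058·44) → (924/5) ÷ (931/125) = 3300/133 ≈ 24.812
Max retention: S = 1000/(3300/133) − 10 = 1000/33 in (≈ 30.303 in)
Ia = 0.2·(1000/33) = 200/33 in ≈ 6.061 in
P = 0.730 ≤ Ia = 6.061 in: entire storm abstracted, Q = 0.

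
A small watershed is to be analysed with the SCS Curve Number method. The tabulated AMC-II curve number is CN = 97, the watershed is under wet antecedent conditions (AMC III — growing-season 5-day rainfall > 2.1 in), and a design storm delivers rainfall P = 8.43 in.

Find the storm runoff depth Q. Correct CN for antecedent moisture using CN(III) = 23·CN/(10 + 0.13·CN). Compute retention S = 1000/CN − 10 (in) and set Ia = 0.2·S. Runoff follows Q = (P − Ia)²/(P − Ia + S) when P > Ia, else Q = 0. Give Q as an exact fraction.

Q = 390513757921/47216214700 in ≈ 8.271 in

Wet (AMC III): CN(III) = 23·97/(10 + 0.13·97) = 2231/(2261/100) = 223100/2261 ≈ 98.673
Max retention: S = 1000/(223100/2261) − 10 = 300/2231 in (≈ 0.134 in)
Ia = 0.2·(300/2231) = 60/2231 in ≈ 0.027 in
Since P=8.430 > Ia=0.027: effective rainfall P−Ia = 1874733/223100 in
Q = (1874733/223100)²/((1874733/223100) + 300/2231) = (3514623821289/49773610000)/(1904733/223100) = 390513757921/47216214700 in ≈ 8.271 in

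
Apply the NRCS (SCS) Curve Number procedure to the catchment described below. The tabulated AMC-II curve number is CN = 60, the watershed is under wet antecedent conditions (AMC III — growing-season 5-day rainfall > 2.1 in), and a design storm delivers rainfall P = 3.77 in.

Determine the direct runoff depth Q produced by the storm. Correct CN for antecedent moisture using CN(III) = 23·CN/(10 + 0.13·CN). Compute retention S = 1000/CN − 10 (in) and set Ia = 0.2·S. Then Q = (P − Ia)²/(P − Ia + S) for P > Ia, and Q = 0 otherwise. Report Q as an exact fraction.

Adjust CN=60 to AMC III: 23·60/(10 + 0.13·60) → 1380 ÷ (89/5) = 6900/89 ≈ 77.528
S = 1000/(6900/89) − 10 = 200/69 in ≈ 2.899 in
Initial abstraction Ia = S/5 = (200/69)/5 = 40/69 ≈ 0.580 in
Since P=3.770 > Ia=0.580: effective rainfall P−Ia = 22013/6900 in
Q = (22013/6900)²/((22013/6900) + 200/69) = (484572169/47610000)/(42013/6900) = 484572169/289889700 in ≈ 1.672 in

Q = 484572169/289889700 in ≈ 1.672 in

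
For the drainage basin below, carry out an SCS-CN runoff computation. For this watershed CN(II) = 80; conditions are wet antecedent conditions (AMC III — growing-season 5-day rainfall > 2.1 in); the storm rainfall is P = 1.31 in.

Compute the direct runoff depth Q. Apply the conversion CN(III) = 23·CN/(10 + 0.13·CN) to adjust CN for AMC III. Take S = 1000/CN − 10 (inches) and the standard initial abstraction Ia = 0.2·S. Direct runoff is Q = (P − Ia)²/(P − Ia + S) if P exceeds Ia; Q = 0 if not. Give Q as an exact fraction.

Wet (AMC III): CN(III) = 23·80/(10 + 0.13·80) = 1840/(102/5) = 4600/51 ≈ 90.196
S = 1000/(4600/51) − 10 = 25/23 in ≈ 1.087 in
Ia = 0.2·(25/23) = 5/23 in ≈ 0.217 in
Excess rainfall: 1.310 − 0.217 = 1.093 in; P > Ia so Q > 0
Q: (2513/2300)² ÷ (5013/2300) = 6315169/11529900 in (≈ 0.548 in)

Q = 6315169/11529900 in ≈ 0.548 in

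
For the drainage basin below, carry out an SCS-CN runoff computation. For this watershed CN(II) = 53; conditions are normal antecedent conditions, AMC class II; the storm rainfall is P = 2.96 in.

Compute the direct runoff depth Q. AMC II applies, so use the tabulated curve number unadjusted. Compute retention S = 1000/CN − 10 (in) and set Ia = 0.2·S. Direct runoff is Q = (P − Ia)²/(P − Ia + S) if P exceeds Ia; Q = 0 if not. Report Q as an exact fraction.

Average conditions: CN = 53 (no AMC adjustment).
S = 1000/53 − 10 = 470/53 in ≈ 8.868 in
Ia = 0.2·(470/53) = 94/53 in ≈ 1.774 in
Since P=2.960 > Ia=1.774: effective rainfall P−Ia = 1572/1325 in
Q = (1572/1325)²/((1572/1325) + 470/53) = (2471184/1755625)/(13322/1325) = 1235592/8825825 in ≈ 0.140 in

Q = 1235592/8825825 in ≈ 0.140 in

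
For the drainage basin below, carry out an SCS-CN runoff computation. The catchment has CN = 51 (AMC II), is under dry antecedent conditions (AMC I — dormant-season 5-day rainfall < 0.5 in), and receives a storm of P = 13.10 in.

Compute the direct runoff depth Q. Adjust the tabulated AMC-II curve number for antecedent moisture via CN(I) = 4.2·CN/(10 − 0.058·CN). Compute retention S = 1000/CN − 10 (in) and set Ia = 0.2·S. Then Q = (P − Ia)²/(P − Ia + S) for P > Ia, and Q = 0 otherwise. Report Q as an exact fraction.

Dry (AMC I): CN(I) = 4.2·51/(10 − 0.058·51) = (1071/5)/(3521/500) = 15300/503 ≈ 30.417
Max retention: S = 1000/(15300/503) − 10 = 3500/153 in (≈ 22.876 in)
Ia = 0.2·(3500/153) = 700/153 in ≈ 4.575 in
Excess rainfall: 13.100 − 4.575 = 8.525 in; P > Ia so Q > 0
Q: (13043/1530)² ÷ (48043/1530) = 170119849/73505790 in (≈ 2.314 in)

Q = 170119849/73505790 in ≈ 2.314 in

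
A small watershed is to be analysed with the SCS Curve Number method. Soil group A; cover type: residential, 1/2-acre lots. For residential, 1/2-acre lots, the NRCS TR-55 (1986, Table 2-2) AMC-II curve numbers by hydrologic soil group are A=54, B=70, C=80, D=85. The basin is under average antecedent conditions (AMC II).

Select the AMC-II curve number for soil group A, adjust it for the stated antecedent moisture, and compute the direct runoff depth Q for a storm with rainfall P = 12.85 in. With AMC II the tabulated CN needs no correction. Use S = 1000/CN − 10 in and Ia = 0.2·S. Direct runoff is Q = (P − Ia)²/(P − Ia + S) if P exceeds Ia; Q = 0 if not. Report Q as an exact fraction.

NRCS table: residential, 1/2-acre lots, soil group A → CN(II) = 54
AMC II — tabulated CN = 54 applies directly.
Retention S: 1000/CN − 10 with CN=54.000 → S = 230/27 ≈ 8.519 in
Ia = 0.2S: 0.2·8.519 = 1.704 in (exactly 46/27)
Since P=12.850 > Ia=1.704: effective rainfall P−Ia = 6019/540 in
Runoff Q = (P−Ia)²/(P−Ia+S) = (11.146)²/(11.146+8.519) = 36228361/5734260 ≈ 6.318 in

Q = 36228361/5734260 in ≈ 6.318 in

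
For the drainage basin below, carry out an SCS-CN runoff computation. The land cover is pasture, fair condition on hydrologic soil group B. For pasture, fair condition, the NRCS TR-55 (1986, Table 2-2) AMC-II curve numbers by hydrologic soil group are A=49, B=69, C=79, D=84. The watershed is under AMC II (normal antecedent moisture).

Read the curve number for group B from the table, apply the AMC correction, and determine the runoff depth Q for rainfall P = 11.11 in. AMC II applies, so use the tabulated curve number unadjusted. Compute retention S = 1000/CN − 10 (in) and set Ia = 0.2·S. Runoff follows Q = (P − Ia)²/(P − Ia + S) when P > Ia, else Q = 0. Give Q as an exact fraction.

Q = 4964470681/700067100 in ≈ 7.091 in

NRCS table: pasture, fair condition, soil group B → CN(II) = 69
CN(II) = 69; AMC II needs no correction.
Retention S: 1000/CN − 10 with CN=69.000 → S = 310/69 ≈ 4.493 in
Ia = 0.2S: 0.2·4.493 = 0.899 in (exactly 62/69)
P − Ia = 11.110 − 0.899 = 70459/6900 ≈ 10.211 in (> 0, runoff occurs)
Q: (70459/6900)² ÷ (101459/6900) = 4964470681/700067100 in (≈ 7.091 in)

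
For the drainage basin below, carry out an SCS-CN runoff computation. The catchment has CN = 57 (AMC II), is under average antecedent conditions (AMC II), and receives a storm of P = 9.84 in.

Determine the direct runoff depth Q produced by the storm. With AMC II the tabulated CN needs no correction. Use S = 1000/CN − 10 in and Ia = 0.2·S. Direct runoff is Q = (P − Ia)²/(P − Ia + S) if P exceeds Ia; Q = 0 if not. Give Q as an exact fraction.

Q = 70472192/16118175 in ≈ 4.372 in

Average conditions: CN = 57 (no AMC adjustment).
Max retention: S = 1000/57 − 10 = 430/57 in (≈ 7.544 in)
Initial abstraction Ia = S/5 = (430/57)/5 = 86/57 ≈ 1.509 in
Since P=9.840 > Ia=1.509: effective rainfall P−Ia = 11872/1425 in
Runoff Q = (P−Ia)²/(P−Ia+S) = (8.331)²/(8.331+7.544) = 70472192/16118175 ≈ 4.372 in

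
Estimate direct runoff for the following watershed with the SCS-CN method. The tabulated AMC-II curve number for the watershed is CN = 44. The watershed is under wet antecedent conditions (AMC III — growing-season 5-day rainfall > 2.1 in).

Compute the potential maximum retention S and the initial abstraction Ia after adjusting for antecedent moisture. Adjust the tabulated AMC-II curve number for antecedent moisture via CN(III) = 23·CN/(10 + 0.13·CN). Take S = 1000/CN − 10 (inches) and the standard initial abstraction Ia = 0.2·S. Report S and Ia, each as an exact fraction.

S = 1400/253 in ≈ 5.534 in; Ia = 280/253 in ≈ 1.107 in

CN(III) from CN(II)=44: (23·44)/(10 + 0.13·44) = 25300/393 ≈ 64.377
Retention S: 1000/CN − 10 with CN=64.377 → S = 1400/253 ≈ 5.534 in
Ia = 0.2·(1400/253) = 280/253 in ≈ 1.107 in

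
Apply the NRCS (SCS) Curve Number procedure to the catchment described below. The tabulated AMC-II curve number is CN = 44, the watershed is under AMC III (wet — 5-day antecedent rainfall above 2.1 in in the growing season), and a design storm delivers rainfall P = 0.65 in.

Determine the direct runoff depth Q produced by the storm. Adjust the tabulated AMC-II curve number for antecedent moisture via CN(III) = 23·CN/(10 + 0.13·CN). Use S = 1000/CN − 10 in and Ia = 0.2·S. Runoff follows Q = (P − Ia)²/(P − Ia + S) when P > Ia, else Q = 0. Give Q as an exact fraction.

CN(III) from CN(II)=44: (23·44)/(10 + 0.13·44) = 25300/393 ≈ 64.377
S = 1000/(25300/393) − 10 = 1400/253 in ≈ 5.534 in
Ia = 0.2S: 0.2·5.534 = 1.107 in (exactly 280/253)
P = 0.650 ≤ Ia = 1.107 in: entire storm abstracted, Q = 0.

Q = 0 in ≈ 0.000 in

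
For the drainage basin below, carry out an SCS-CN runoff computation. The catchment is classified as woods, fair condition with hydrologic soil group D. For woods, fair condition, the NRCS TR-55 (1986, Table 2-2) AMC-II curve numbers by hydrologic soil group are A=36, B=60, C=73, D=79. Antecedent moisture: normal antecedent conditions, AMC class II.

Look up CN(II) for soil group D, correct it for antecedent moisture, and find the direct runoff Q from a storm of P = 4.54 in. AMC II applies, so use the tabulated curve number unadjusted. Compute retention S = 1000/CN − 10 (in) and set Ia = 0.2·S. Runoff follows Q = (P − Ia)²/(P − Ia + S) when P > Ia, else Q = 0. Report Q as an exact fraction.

NRCS table: woods, fair condition, soil group D → CN(II) = 79
Average conditions: CN = 79 (no AMC adjustment).
Retention S: 1000/CN − 10 with CN=79.000 → S = 210/79 ≈ 2.658 in
Ia = 0.2S: 0.2·2.658 = 0.532 in (exactly 42/79)
P − Ia = 4.540 − 0.532 = 15833/3950 ≈ 4.008 in (> 0, runoff occurs)
Q = (15833/3950)²/((15833/3950) + 210/79) = (250683889/15602500)/(26333/3950) = 250683889/104015350 in ≈ 2.410 in

Q = 250683889/104015350 in ≈ 2.410 in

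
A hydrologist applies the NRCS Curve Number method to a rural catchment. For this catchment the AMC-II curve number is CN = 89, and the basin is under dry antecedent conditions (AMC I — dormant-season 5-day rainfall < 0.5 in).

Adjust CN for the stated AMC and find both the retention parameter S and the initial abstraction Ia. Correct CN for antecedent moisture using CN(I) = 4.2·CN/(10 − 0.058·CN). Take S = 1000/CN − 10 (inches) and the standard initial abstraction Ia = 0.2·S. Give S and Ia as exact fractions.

CN(I) from CN(II)=89: (4.2·89)/(10 − 0.058·89) = 186900/2419 ≈ 77.263
Max retention: S = 1000/(186900/2419) − 10 = 5500/1869 in (≈ 2.943 in)
Ia = 0.2·(5500/1869) = 1100/1869 in ≈ 0.589 in

S = 5500/1869 in ≈ 2.943 in; Ia = 1100/1869 in ≈ 0.589 in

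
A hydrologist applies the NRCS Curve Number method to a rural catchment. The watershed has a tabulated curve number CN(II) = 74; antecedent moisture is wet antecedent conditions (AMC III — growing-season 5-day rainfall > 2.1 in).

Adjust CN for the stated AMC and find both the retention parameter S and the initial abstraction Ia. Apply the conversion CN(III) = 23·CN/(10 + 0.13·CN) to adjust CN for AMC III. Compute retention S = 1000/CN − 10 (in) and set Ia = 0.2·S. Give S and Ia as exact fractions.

Adjust CN=74 to AMC III: 23·74/(10 + 0.13·74) → 1702 ÷ (981/50) = 85100/981 ≈ 86.748
Retention S: 1000/CN − 10 with CN=86.748 → S = 1300/851 ≈ 1.528 in
Ia = 0.2·(1300/851) = 260/851 in ≈ 0.306 in

S = 1300/851 in ≈ 1.528 in; Ia = 260/851 in ≈ 0.306 in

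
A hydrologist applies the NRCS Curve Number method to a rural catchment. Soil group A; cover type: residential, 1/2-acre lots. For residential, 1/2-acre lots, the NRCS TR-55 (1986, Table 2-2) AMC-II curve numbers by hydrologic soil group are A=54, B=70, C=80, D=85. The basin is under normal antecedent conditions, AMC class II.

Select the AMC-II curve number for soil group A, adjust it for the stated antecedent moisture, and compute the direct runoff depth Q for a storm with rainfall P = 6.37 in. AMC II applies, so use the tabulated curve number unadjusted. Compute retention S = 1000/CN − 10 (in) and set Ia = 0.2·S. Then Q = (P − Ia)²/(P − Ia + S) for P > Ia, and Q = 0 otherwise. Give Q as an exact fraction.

Q = 158734801/96117300 in ≈ 1.651 in

NRCS table: residential, 1/2-acre lots, soil group A → CN(II) = 54
CN(II) = 54; AMC II needs no correction.
Retention S: 1000/CN − 10 with CN=54.000 → S = 230/27 ≈ 8.519 in
Ia = 0.2·(230/27) = 46/27 in ≈ 1.704 in
Since P=6.370 > Ia=1.704: effective rainfall P−Ia = 12599/2700 in
Q: (12599/2700)² ÷ (35599/2700) = 158734801/96117300 in (≈ 1.651 in)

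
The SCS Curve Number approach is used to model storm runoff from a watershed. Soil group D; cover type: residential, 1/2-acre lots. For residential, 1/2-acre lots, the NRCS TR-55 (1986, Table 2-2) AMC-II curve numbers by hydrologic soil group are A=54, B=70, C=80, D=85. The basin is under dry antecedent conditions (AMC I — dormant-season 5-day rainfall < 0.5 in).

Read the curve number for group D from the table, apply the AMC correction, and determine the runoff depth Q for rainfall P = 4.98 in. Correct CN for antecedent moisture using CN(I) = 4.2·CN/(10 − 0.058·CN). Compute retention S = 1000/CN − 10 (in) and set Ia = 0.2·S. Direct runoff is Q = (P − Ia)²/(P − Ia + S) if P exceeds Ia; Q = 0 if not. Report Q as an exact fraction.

Q = 606686161/295304450 in ≈ 2.054 in

NRCS table: residential, 1/2-acre lots, soil group D → CN(II) = 85
CN(I) from CN(II)=85: (4.2·85)/(10 − 0.058·85) = 11900/169 ≈ 70.414
S = 1000/(11900/169) − 10 = 500/119 in ≈ 4.202 in
Ia = 0.2S: 0.2·4.202 = 0.840 in (exactly 100/119)
Excess rainfall: 4.980 − 0.840 = 4.140 in; P > Ia so Q > 0
Q = (24631/5950)²/((24631/5950) + 500/119) = (606686161/35402500)/(49631/5950) = 606686161/295304450 in ≈ 2.054 in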